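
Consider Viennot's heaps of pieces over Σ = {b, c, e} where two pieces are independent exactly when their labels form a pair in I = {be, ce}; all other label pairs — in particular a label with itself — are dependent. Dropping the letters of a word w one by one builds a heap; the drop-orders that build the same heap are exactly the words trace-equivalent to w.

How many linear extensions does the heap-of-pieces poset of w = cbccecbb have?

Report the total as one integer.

piece 0:c — minimal
piece 1:b rests on {0:c}
piece 2:c rests on {1:b}
piece 3:c rests on {2:c}
piece 4:e — minimal
piece 5:c rests on {3:c}
piece 6:b rests on {5:c}
piece 7:b rests on {6:b}
minimal pieces: {0:c, 4:e}
ways to finish when only these pieces remain (= sum over removing one remaining piece with nothing left below it):
  1 left: {4}→1  {7}→1
  2 left: {4,7}→2  {6,7}→1
  3 left: {4,6,7}→3  {5,6,7}→1
  4 left: {3,5,6,7}→1  {4,5,6,7}→4
  5 left: {2,3,5,6,7}→1  {3,4,5,6,7}→5
  6 left: {1,2,3,5,6,7}→1  {2,3,4,5,6,7}→6
  placing 0:c first → 7 extensions
  placing 4:e first → 1 extensions
total linear extensions = 8

8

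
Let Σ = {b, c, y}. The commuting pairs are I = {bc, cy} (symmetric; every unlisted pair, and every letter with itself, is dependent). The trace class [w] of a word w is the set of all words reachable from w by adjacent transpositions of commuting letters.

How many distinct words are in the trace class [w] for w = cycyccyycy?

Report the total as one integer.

252

drop 0:c onto floor
drop 1:y onto floor
drop 2:c onto {0:c}
drop 3:y onto {1:y}
drop 4:c onto {2:c}
drop 5:c onto {4:c}
drop 6:y onto {3:y}
drop 7:y onto {6:y}
drop 8:c onto {5:c}
drop 9:y onto {7:y}
ground layer = {0:c, 1:y}
drop-orders for the pieces not yet dropped (sum over which currently-grounded one goes next):
  1 to go: {8} 1  {9} 1
  2 to go: {5,8} 1  {7,9} 1  {8,9} 2
  3 to go: {4,5,8} 1  {5,8,9} 3  {6,7,9} 1  {7,8,9} 3
  4 to go: {2,4,5,8} 1  {3,6,7,9} 1  {4,5,8,9} 4  {5,7,8,9} 6  {6,7,8,9} 4
  5 to go: {0,2,4,5,8} 1  {1,3,6,7,9} 1  {2,4,5,8,9} 5  {3,6,7,8,9} 5  {4,5,7,8,9} 10  {5,6,7,8,9} 10
  6 to go: {0,2,4,5,8,9} 6  {1,3,6,7,8,9} 6  {2,4,5,7,8,9} 15  {3,5,6,7,8,9} 15  {4,5,6,7,8,9} 20
  7 to go: {0,2,4,5,7,8,9} 21  {1,3,5,6,7,8,9} 21  {2,4,5,6,7,8,9} 35  {3,4,5,6,7,8,9} 35
  8 to go: {0,2,4,5,6,7,8,9} 56  {1,3,4,5,6,7,8,9} 56  {2,3,4,5,6,7,8,9} 70
  if 0:c drops first: 126 orders
  if 1:y drops first: 126 orders
heap linearizations: 252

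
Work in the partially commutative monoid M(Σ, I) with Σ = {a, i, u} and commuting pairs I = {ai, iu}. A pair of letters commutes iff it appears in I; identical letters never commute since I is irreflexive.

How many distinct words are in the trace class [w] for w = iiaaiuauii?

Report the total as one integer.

252

0(i) covers ∅
1(i) covers 0:i
2(a) covers ∅
3(a) covers 2:a
4(i) covers 1:i
5(u) covers 3:a
6(a) covers 5:u
7(u) covers 6:a
8(i) covers 4:i
9(i) covers 8:i
floor of heap: 0:i, 2:a
completions by unplaced set U, small U first (add the entries for U minus each lowest piece of U):
  |U|=1: {7}:1  {9}:1
  |U|=2: {6,7}:1  {7,9}:2  {8,9}:1
  |U|=3: {4,8,9}:1  {5,6,7}:1  {6,7,9}:3  {7,8,9}:3
  |U|=4: {1,4,8,9}:1  {3,5,6,7}:1  {4,7,8,9}:4  {5,6,7,9}:4  {6,7,8,9}:6
  |U|=5: {0,1,4,8,9}:1  {1,4,7,8,9}:5  {2,3,5,6,7}:1  {3,5,6,7,9}:5  {4,6,7,8,9}:10  {5,6,7,8,9}:10
  |U|=6: {0,1,4,7,8,9}:6  {1,4,6,7,8,9}:15  {2,3,5,6,7,9}:6  {3,5,6,7,8,9}:15  {4,5,6,7,8,9}:20
  |U|=7: {0,1,4,6,7,8,9}:21  {1,4,5,6,7,8,9}:35  {2,3,5,6,7,8,9}:21  {3,4,5,6,7,8,9}:35
  |U|=8: {0,1,4,5,6,7,8,9}:56  {1,3,4,5,6,7,8,9}:70  {2,3,4,5,6,7,8,9}:56
  start at 0(i): 126
  start at 2(a): 126
sum over floor = 252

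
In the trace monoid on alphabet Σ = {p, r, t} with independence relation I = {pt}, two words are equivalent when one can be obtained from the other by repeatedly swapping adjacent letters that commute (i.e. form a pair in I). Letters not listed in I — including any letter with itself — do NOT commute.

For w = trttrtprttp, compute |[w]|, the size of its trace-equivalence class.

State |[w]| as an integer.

6

drop 0:t onto floor
drop 1:r onto {0:t}
drop 2:t onto {1:r}
drop 3:t onto {2:t}
drop 4:r onto {3:t}
drop 5:t onto {4:r}
drop 6:p onto {4:r}
drop 7:r onto {5:t, 6:p}
drop 8:t onto {7:r}
drop 9:t onto {8:t}
drop 10:p onto {7:r}
ground layer = {0:t}
drop-orders for the pieces not yet dropped (sum over which currently-grounded one goes next):
  1 to go: {9} 1  {10} 1
  2 to go: {8,9} 1  {9,10} 2
  3 to go: {8,9,10} 3
  4 to go: {7,8,9,10} 3
  5 to go: {5,7,8,9,10} 3  {6,7,8,9,10} 3
  6 to go: {5,6,7,8,9,10} 6
  7 to go: {4,5,6,7,8,9,10} 6
  8 to go: {3,4,5,6,7,8,9,10} 6
  9 to go: {2,3,4,5,6,7,8,9,10} 6
  if 0:t drops first: 6 orders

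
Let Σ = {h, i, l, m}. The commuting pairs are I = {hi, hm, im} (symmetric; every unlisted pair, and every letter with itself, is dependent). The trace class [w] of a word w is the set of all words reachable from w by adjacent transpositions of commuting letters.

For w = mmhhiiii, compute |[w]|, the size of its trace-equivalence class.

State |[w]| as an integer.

420

#0=m has no predecessor
#1=m depends on [0:m]
#2=h has no predecessor
#3=h depends on [2:h]
#4=i has no predecessor
#5=i depends on [4:i]
#6=i depends on [5:i]
#7=i depends on [6:i]
sources: [0:m, 2:h, 4:i]
N(rest) = Σ N(rest − s) over sources s of rest; N(one piece) = 1:
  size 1 → [1]=1  [3]=1  [7]=1
  size 2 → [0,1]=1  [1,3]=2  [1,7]=2  [2,3]=1  [3,7]=2  [6,7]=1
  size 3 → [0,1,3]=3  [0,1,7]=3  [1,2,3]=3  [1,3,7]=6  [1,6,7]=3  [2,3,7]=3  [3,6,7]=3  [5,6,7]=1
  size 4 → [0,1,2,3]=6  [0,1,3,7]=12  [0,1,6,7]=6  [1,2,3,7]=12  [1,3,6,7]=12  [1,5,6,7]=4  [2,3,6,7]=6  [3,5,6,7]=4  [4,5,6,7]=1
  size 5 → [0,1,2,3,7]=30  [0,1,3,6,7]=30  [0,1,5,6,7]=10  [1,2,3,6,7]=30  [1,3,5,6,7]=20  [1,4,5,6,7]=5  [2,3,5,6,7]=10  [3,4,5,6,7]=5
  size 6 → [0,1,2,3,6,7]=90  [0,1,3,5,6,7]=60  [0,1,4,5,6,7]=15  [1,2,3,5,6,7]=60  [1,3,4,5,6,7]=30  [2,3,4,5,6,7]=15
  first=0(m) contributes 105
  first=2(h) contributes 105
  first=4(i) contributes 210
|[w]| = 420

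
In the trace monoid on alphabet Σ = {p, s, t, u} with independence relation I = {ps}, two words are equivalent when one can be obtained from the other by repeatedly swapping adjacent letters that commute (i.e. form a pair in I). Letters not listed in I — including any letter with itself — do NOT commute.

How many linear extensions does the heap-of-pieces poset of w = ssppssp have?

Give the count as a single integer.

#0=s has no predecessor
#1=s depends on [0:s]
#2=p has no predecessor
#3=p depends on [2:p]
#4=s depends on [1:s]
#5=s depends on [4:s]
#6=p depends on [3:p]
sources: [0:s, 2:p]
N(rest) = Σ N(rest − s) over sources s of rest; N(one piece) = 1:
  size 1 → [5]=1  [6]=1
  size 2 → [3,6]=1  [4,5]=1  [5,6]=2
  size 3 → [1,4,5]=1  [2,3,6]=1  [3,5,6]=3  [4,5,6]=3
  size 4 → [0,1,4,5]=1  [1,4,5,6]=4  [2,3,5,6]=4  [3,4,5,6]=6
  size 5 → [0,1,4,5,6]=5  [1,3,4,5,6]=10  [2,3,4,5,6]=10
  first=0(s) contributes 20
  first=2(p) contributes 15
|[w]| = 35

35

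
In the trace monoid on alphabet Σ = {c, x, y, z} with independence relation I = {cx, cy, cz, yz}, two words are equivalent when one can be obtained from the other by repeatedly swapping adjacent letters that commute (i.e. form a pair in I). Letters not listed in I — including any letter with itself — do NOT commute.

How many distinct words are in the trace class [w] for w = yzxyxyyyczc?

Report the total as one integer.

0(y) covers ∅
1(z) covers ∅
2(x) covers 0:y, 1:z
3(y) covers 2:x
4(x) covers 3:y
5(y) covers 4:x
6(y) covers 5:y
7(y) covers 6:y
8(c) covers ∅
9(z) covers 4:x
10(c) covers 8:c
floor of heap: 0:y, 1:z, 8:c
completions by unplaced set U, small U first (add the entries for U minus each lowest piece of U):
  |U|=1: {7}:1  {9}:1  {10}:1
  |U|=2: {6,7}:1  {7,9}:2  {7,10}:2  {8,10}:1  {9,10}:2
  |U|=3: {5,6,7}:1  {6,7,9}:3  {6,7,10}:3  {7,8,10}:3  {7,9,10}:6  {8,9,10}:3
  |U|=4: {5,6,7,9}:4  {5,6,7,10}:4  {6,7,8,10}:6  {6,7,9,10}:12  {7,8,9,10}:12
  |U|=5: {4,5,6,7,9}:4  {5,6,7,8,10}:10  {5,6,7,9,10}:20  {6,7,8,9,10}:30
  |U|=6: {3,4,5,6,7,9}:4  {4,5,6,7,9,10}:24  {5,6,7,8,9,10}:60
  |U|=7: {2,3,4,5,6,7,9}:4  {3,4,5,6,7,9,10}:28  {4,5,6,7,8,9,10}:84
  |U|=8: {0,2,3,4,5,6,7,9}:4  {1,2,3,4,5,6,7,9}:4  {2,3,4,5,6,7,9,10}:32  {3,4,5,6,7,8,9,10}:112
  |U|=9: {0,1,2,3,4,5,6,7,9}:8  {0,2,3,4,5,6,7,9,10}:36  {1,2,3,4,5,6,7,9,10}:36  {2,3,4,5,6,7,8,9,10}:144
  start at 0(y): 180
  start at 1(z): 180
  start at 8(c): 80
sum over floor = 440

440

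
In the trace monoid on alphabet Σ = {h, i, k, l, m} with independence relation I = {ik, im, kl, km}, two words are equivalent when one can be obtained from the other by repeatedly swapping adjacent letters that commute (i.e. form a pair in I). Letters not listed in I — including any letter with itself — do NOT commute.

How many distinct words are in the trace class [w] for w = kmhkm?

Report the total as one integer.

piece 0:k — minimal
piece 1:m — minimal
piece 2:h rests on {0:k, 1:m}
piece 3:k rests on {2:h}
piece 4:m rests on {2:h}
minimal pieces: {0:k, 1:m}
ways to finish when only these pieces remain (= sum over removing one remaining piece with nothing left below it):
  1 left: {3}→1  {4}→1
  2 left: {3,4}→2
  3 left: {2,3,4}→2
  placing 0:k first → 2 extensions
  placing 1:m first → 2 extensions
total linear extensions = 4

4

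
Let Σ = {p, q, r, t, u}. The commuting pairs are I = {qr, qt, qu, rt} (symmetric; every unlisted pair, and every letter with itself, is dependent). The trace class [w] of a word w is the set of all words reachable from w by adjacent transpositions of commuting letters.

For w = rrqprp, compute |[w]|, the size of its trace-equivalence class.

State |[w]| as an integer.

piece 0:r — minimal
piece 1:r rests on {0:r}
piece 2:q — minimal
piece 3:p rests on {1:r, 2:q}
piece 4:r rests on {3:p}
piece 5:p rests on {4:r}
minimal pieces: {0:r, 2:q}
ways to finish when only these pieces remain (= sum over removing one remaining piece with nothing left below it):
  1 left: {5}→1
  2 left: {4,5}→1
  3 left: {3,4,5}→1
  4 left: {1,3,4,5}→1  {2,3,4,5}→1
  placing 0:r first → 2 extensions
  placing 2:q first → 1 extensions
total linear extensions = 3

3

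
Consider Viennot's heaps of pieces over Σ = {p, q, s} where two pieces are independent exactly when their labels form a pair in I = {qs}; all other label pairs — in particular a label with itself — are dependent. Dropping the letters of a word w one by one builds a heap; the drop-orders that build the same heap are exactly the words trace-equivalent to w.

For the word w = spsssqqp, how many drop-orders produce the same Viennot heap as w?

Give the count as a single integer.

10

piece 0:s — minimal
piece 1:p rests on {0:s}
piece 2:s rests on {1:p}
piece 3:s rests on {2:s}
piece 4:s rests on {3:s}
piece 5:q rests on {1:p}
piece 6:q rests on {5:q}
piece 7:p rests on {4:s, 6:q}
minimal pieces: {0:s}
ways to finish when only these pieces remain (= sum over removing one remaining piece with nothing left below it):
  1 left: {7}→1
  2 left: {4,7}→1  {6,7}→1
  3 left: {3,4,7}→1  {4,6,7}→2  {5,6,7}→1
  4 left: {2,3,4,7}→1  {3,4,6,7}→3  {4,5,6,7}→3
  5 left: {2,3,4,6,7}→4  {3,4,5,6,7}→6
  6 left: {2,3,4,5,6,7}→10
  placing 0:s first → 10 extensions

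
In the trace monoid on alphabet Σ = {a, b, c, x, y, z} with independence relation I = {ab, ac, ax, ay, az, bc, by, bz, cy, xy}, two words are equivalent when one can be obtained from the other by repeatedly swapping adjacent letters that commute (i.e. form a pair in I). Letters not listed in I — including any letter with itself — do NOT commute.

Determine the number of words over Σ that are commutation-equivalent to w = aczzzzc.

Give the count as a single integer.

piece 0:a — minimal
piece 1:c — minimal
piece 2:z rests on {1:c}
piece 3:z rests on {2:z}
piece 4:z rests on {3:z}
piece 5:z rests on {4:z}
piece 6:c rests on {5:z}
minimal pieces: {0:a, 1:c}
ways to finish when only these pieces remain (= sum over removing one remaining piece with nothing left below it):
  1 left: {0}→1  {6}→1
  2 left: {0,6}→2  {5,6}→1
  3 left: {0,5,6}→3  {4,5,6}→1
  4 left: {0,4,5,6}→4  {3,4,5,6}→1
  5 left: {0,3,4,5,6}→5  {2,3,4,5,6}→1
  placing 0:a first → 1 extensions
  placing 1:c first → 6 extensions
total linear extensions = 7

7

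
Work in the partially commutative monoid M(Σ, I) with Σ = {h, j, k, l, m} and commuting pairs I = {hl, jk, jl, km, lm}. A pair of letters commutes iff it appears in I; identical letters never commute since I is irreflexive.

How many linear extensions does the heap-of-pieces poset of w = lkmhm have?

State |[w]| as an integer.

3

0(l) covers ∅
1(k) covers 0:l
2(m) covers ∅
3(h) covers 1:k, 2:m
4(m) covers 3:h
floor of heap: 0:l, 2:m
completions by unplaced set U, small U first (add the entries for U minus each lowest piece of U):
  |U|=1: {4}:1
  |U|=2: {3,4}:1
  |U|=3: {1,3,4}:1  {2,3,4}:1
  start at 0(l): 2
  start at 2(m): 1
sum over floor = 3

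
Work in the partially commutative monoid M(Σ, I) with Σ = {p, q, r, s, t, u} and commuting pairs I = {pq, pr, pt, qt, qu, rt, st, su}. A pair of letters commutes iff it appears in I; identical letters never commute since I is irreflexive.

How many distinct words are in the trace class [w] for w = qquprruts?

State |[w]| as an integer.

36

piece 0:q — minimal
piece 1:q rests on {0:q}
piece 2:u — minimal
piece 3:p rests on {2:u}
piece 4:r rests on {1:q, 2:u}
piece 5:r rests on {4:r}
piece 6:u rests on {3:p, 5:r}
piece 7:t rests on {6:u}
piece 8:s rests on {3:p, 5:r}
minimal pieces: {0:q, 2:u}
ways to finish when only these pieces remain (= sum over removing one remaining piece with nothing left below it):
  1 left: {7}→1  {8}→1
  2 left: {6,7}→1  {7,8}→2
  3 left: {6,7,8}→3
  4 left: {3,6,7,8}→3  {5,6,7,8}→3
  5 left: {3,5,6,7,8}→6  {4,5,6,7,8}→3
  6 left: {1,4,5,6,7,8}→3  {3,4,5,6,7,8}→9
  7 left: {0,1,4,5,6,7,8}→3  {1,3,4,5,6,7,8}→12  {2,3,4,5,6,7,8}→9
  placing 0:q first → 21 extensions
  placing 2:u first → 15 extensions
total linear extensions = 36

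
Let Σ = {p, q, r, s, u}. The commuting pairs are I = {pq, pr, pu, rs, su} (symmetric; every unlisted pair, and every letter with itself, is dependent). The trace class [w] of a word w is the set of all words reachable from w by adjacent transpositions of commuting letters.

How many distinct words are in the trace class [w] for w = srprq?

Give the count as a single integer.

piece 0:s — minimal
piece 1:r — minimal
piece 2:p rests on {0:s}
piece 3:r rests on {1:r}
piece 4:q rests on {0:s, 3:r}
minimal pieces: {0:s, 1:r}
ways to finish when only these pieces remain (= sum over removing one remaining piece with nothing left below it):
  1 left: {2}→1  {4}→1
  2 left: {2,4}→2  {3,4}→1
  3 left: {0,2,4}→2  {1,3,4}→1  {2,3,4}→3
  placing 0:s first → 4 extensions
  placing 1:r first → 5 extensions
total linear extensions = 9

9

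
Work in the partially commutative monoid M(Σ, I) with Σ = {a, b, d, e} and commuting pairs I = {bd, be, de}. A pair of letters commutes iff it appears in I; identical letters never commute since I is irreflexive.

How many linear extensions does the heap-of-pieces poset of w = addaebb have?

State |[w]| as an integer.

3

piece 0:a — minimal
piece 1:d rests on {0:a}
piece 2:d rests on {1:d}
piece 3:a rests on {2:d}
piece 4:e rests on {3:a}
piece 5:b rests on {3:a}
piece 6:b rests on {5:b}
minimal pieces: {0:a}
ways to finish when only these pieces remain (= sum over removing one remaining piece with nothing left below it):
  1 left: {4}→1  {6}→1
  2 left: {4,6}→2  {5,6}→1
  3 left: {4,5,6}→3
  4 left: {3,4,5,6}→3
  5 left: {2,3,4,5,6}→3
  placing 0:a first → 3 extensions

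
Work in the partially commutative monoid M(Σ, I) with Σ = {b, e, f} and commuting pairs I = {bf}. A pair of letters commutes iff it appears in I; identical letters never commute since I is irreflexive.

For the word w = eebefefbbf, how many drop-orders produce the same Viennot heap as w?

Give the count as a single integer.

6

0(e) covers ∅
1(e) covers 0:e
2(b) covers 1:e
3(e) covers 2:b
4(f) covers 3:e
5(e) covers 4:f
6(f) covers 5:e
7(b) covers 5:e
8(b) covers 7:b
9(f) covers 6:f
floor of heap: 0:e
completions by unplaced set U, small U first (add the entries for U minus each lowest piece of U):
  |U|=1: {8}:1  {9}:1
  |U|=2: {6,9}:1  {7,8}:1  {8,9}:2
  |U|=3: {6,8,9}:3  {7,8,9}:3
  |U|=4: {6,7,8,9}:6
  |U|=5: {5,6,7,8,9}:6
  |U|=6: {4,5,6,7,8,9}:6
  |U|=7: {3,4,5,6,7,8,9}:6
  |U|=8: {2,3,4,5,6,7,8,9}:6
  start at 0(e): 6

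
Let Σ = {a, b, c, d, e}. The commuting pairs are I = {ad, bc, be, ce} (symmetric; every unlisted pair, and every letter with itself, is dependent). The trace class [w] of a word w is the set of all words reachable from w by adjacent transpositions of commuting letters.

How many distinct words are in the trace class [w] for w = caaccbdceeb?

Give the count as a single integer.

36

0(c) covers ∅
1(a) covers 0:c
2(a) covers 1:a
3(c) covers 2:a
4(c) covers 3:c
5(b) covers 2:a
6(d) covers 4:c, 5:b
7(c) covers 6:d
8(e) covers 6:d
9(e) covers 8:e
10(b) covers 6:d
floor of heap: 0:c
completions by unplaced set U, small U first (add the entries for U minus each lowest piece of U):
  |U|=1: {7}:1  {9}:1  {10}:1
  |U|=2: {7,9}:2  {7,10}:2  {8,9}:1  {9,10}:2
  |U|=3: {7,8,9}:3  {7,9,10}:6  {8,9,10}:3
  |U|=4: {7,8,9,10}:12
  |U|=5: {6,7,8,9,10}:12
  |U|=6: {4,6,7,8,9,10}:12  {5,6,7,8,9,10}:12
  |U|=7: {3,4,6,7,8,9,10}:12  {4,5,6,7,8,9,10}:24
  |U|=8: {3,4,5,6,7,8,9,10}:36
  |U|=9: {2,3,4,5,6,7,8,9,10}:36
  start at 0(c): 36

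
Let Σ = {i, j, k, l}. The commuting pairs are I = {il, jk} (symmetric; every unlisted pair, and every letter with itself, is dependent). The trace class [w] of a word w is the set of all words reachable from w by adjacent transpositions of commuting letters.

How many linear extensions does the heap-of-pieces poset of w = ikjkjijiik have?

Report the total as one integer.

#0=i has no predecessor
#1=k depends on [0:i]
#2=j depends on [0:i]
#3=k depends on [1:k]
#4=j depends on [2:j]
#5=i depends on [3:k, 4:j]
#6=j depends on [5:i]
#7=i depends on [6:j]
#8=i depends on [7:i]
#9=k depends on [8:i]
sources: [0:i]
N(rest) = Σ N(rest − s) over sources s of rest; N(one piece) = 1:
  size 1 → [9]=1
  size 2 → [8,9]=1
  size 3 → [7,8,9]=1
  size 4 → [6,7,8,9]=1
  size 5 → [5,6,7,8,9]=1
  size 6 → [3,5,6,7,8,9]=1  [4,5,6,7,8,9]=1
  size 7 → [1,3,5,6,7,8,9]=1  [2,4,5,6,7,8,9]=1  [3,4,5,6,7,8,9]=2
  size 8 → [1,3,4,5,6,7,8,9]=3  [2,3,4,5,6,7,8,9]=3
  first=0(i) contributes 6

6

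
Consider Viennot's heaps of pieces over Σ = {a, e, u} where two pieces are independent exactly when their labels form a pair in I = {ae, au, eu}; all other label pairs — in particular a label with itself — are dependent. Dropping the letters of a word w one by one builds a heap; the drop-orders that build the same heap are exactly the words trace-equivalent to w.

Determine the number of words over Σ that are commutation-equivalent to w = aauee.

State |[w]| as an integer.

0(a) covers ∅
1(a) covers 0:a
2(u) covers ∅
3(e) covers ∅
4(e) covers 3:e
floor of heap: 0:a, 2:u, 3:e
completions by unplaced set U, small U first (add the entries for U minus each lowest piece of U):
  |U|=1: {1}:1  {2}:1  {4}:1
  |U|=2: {0,1}:1  {1,2}:2  {1,4}:2  {2,4}:2  {3,4}:1
  |U|=3: {0,1,2}:3  {0,1,4}:3  {1,2,4}:6  {1,3,4}:3  {2,3,4}:3
  start at 0(a): 12
  start at 2(u): 6
  start at 3(e): 12
sum over floor = 30

30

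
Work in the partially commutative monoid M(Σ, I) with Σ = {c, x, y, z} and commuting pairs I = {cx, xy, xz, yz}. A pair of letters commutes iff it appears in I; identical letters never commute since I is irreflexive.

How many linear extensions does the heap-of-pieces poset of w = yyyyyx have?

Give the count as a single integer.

drop 0:y onto floor
drop 1:y onto {0:y}
drop 2:y onto {1:y}
drop 3:y onto {2:y}
drop 4:y onto {3:y}
drop 5:x onto floor
ground layer = {0:y, 5:x}
drop-orders for the pieces not yet dropped (sum over which currently-grounded one goes next):
  1 to go: {4} 1  {5} 1
  2 to go: {3,4} 1  {4,5} 2
  3 to go: {2,3,4} 1  {3,4,5} 3
  4 to go: {1,2,3,4} 1  {2,3,4,5} 4
  if 0:y drops first: 5 orders
  if 5:x drops first: 1 orders
heap linearizations: 6

6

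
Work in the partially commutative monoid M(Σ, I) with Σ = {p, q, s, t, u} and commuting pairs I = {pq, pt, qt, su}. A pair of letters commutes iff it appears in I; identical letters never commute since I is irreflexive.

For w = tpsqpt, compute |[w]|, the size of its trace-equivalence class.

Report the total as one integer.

0(t) covers ∅
1(p) covers ∅
2(s) covers 0:t, 1:p
3(q) covers 2:s
4(p) covers 2:s
5(t) covers 2:s
floor of heap: 0:t, 1:p
completions by unplaced set U, small U first (add the entries for U minus each lowest piece of U):
  |U|=1: {3}:1  {4}:1  {5}:1
  |U|=2: {3,4}:2  {3,5}:2  {4,5}:2
  |U|=3: {3,4,5}:6
  |U|=4: {2,3,4,5}:6
  start at 0(t): 6
  start at 1(p): 6
sum over floor = 12

12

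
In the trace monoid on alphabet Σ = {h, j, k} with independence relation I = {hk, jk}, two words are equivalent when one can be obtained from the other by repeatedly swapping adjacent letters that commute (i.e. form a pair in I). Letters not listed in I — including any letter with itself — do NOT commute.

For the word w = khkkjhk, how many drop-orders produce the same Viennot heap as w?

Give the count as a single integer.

0(k) covers ∅
1(h) covers ∅
2(k) covers 0:k
3(k) covers 2:k
4(j) covers 1:h
5(h) covers 4:j
6(k) covers 3:k
floor of heap: 0:k, 1:h
completions by unplaced set U, small U first (add the entries for U minus each lowest piece of U):
  |U|=1: {5}:1  {6}:1
  |U|=2: {3,6}:1  {4,5}:1  {5,6}:2
  |U|=3: {1,4,5}:1  {2,3,6}:1  {3,5,6}:3  {4,5,6}:3
  |U|=4: {0,2,3,6}:1  {1,4,5,6}:4  {2,3,5,6}:4  {3,4,5,6}:6
  |U|=5: {0,2,3,5,6}:5  {1,3,4,5,6}:10  {2,3,4,5,6}:10
  start at 0(k): 20
  start at 1(h): 15
sum over floor = 35

35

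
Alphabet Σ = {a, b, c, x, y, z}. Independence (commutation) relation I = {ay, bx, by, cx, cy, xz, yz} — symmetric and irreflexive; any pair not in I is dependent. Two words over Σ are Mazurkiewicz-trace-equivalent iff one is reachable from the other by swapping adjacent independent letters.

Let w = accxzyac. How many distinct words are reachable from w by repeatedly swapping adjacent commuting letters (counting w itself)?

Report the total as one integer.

0(a) covers ∅
1(c) covers 0:a
2(c) covers 1:c
3(x) covers 0:a
4(z) covers 2:c
5(y) covers 3:x
6(a) covers 3:x, 4:z
7(c) covers 6:a
floor of heap: 0:a
completions by unplaced set U, small U first (add the entries for U minus each lowest piece of U):
  |U|=1: {5}:1  {7}:1
  |U|=2: {5,7}:2  {6,7}:1
  |U|=3: {4,6,7}:1  {5,6,7}:3
  |U|=4: {2,4,6,7}:1  {3,5,6,7}:3  {4,5,6,7}:4
  |U|=5: {1,2,4,6,7}:1  {2,4,5,6,7}:5  {3,4,5,6,7}:7
  |U|=6: {1,2,4,5,6,7}:6  {2,3,4,5,6,7}:12
  start at 0(a): 18

18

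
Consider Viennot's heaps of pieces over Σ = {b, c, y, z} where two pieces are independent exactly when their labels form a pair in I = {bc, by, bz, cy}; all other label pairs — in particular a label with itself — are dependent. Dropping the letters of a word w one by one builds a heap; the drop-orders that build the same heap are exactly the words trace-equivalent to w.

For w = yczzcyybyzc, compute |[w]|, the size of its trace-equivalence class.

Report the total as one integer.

0(y) covers ∅
1(c) covers ∅
2(z) covers 0:y, 1:c
3(z) covers 2:z
4(c) covers 3:z
5(y) covers 3:z
6(y) covers 5:y
7(b) covers ∅
8(y) covers 6:y
9(z) covers 4:c, 8:y
10(c) covers 9:z
floor of heap: 0:y, 1:c, 7:b
completions by unplaced set U, small U first (add the entries for U minus each lowest piece of U):
  |U|=1: {7}:1  {10}:1
  |U|=2: {7,10}:2  {9,10}:1
  |U|=3: {4,9,10}:1  {7,9,10}:3  {8,9,10}:1
  |U|=4: {4,7,9,10}:4  {4,8,9,10}:2  {6,8,9,10}:1  {7,8,9,10}:4
  |U|=5: {4,6,8,9,10}:3  {4,7,8,9,10}:10  {5,6,8,9,10}:1  {6,7,8,9,10}:5
  |U|=6: {4,5,6,8,9,10}:4  {4,6,7,8,9,10}:18  {5,6,7,8,9,10}:6
  |U|=7: {3,4,5,6,8,9,10}:4  {4,5,6,7,8,9,10}:28
  |U|=8: {2,3,4,5,6,8,9,10}:4  {3,4,5,6,7,8,9,10}:32
  |U|=9: {0,2,3,4,5,6,8,9,10}:4  {1,2,3,4,5,6,8,9,10}:4  {2,3,4,5,6,7,8,9,10}:36
  start at 0(y): 40
  start at 1(c): 40
  start at 7(b): 8
sum over floor = 88

88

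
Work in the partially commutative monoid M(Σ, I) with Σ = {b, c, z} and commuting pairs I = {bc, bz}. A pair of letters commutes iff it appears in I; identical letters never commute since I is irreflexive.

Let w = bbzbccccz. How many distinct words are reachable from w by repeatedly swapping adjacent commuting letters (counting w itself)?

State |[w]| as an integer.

0(b) covers ∅
1(b) covers 0:b
2(z) covers ∅
3(b) covers 1:b
4(c) covers 2:z
5(c) covers 4:c
6(c) covers 5:c
7(c) covers 6:c
8(z) covers 7:c
floor of heap: 0:b, 2:z
completions by unplaced set U, small U first (add the entries for U minus each lowest piece of U):
  |U|=1: {3}:1  {8}:1
  |U|=2: {1,3}:1  {3,8}:2  {7,8}:1
  |U|=3: {0,1,3}:1  {1,3,8}:3  {3,7,8}:3  {6,7,8}:1
  |U|=4: {0,1,3,8}:4  {1,3,7,8}:6  {3,6,7,8}:4  {5,6,7,8}:1
  |U|=5: {0,1,3,7,8}:10  {1,3,6,7,8}:10  {3,5,6,7,8}:5  {4,5,6,7,8}:1
  |U|=6: {0,1,3,6,7,8}:20  {1,3,5,6,7,8}:15  {2,4,5,6,7,8}:1  {3,4,5,6,7,8}:6
  |U|=7: {0,1,3,5,6,7,8}:35  {1,3,4,5,6,7,8}:21  {2,3,4,5,6,7,8}:7
  start at 0(b): 28
  start at 2(z): 56
sum over floor = 84

84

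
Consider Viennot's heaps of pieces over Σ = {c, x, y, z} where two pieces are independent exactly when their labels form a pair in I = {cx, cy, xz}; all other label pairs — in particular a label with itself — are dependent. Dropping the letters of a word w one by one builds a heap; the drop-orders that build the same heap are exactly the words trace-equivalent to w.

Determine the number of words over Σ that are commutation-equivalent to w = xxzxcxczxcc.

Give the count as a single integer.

#0=x has no predecessor
#1=x depends on [0:x]
#2=z has no predecessor
#3=x depends on [1:x]
#4=c depends on [2:z]
#5=x depends on [3:x]
#6=c depends on [4:c]
#7=z depends on [6:c]
#8=x depends on [5:x]
#9=c depends on [7:z]
#10=c depends on [9:c]
sources: [0:x, 2:z]
N(rest) = Σ N(rest − s) over sources s of rest; N(one piece) = 1:
  size 1 → [8]=1  [10]=1
  size 2 → [5,8]=1  [8,10]=2  [9,10]=1
  size 3 → [3,5,8]=1  [5,8,10]=3  [7,9,10]=1  [8,9,10]=3
  size 4 → [1,3,5,8]=1  [3,5,8,10]=4  [5,8,9,10]=6  [6,7,9,10]=1  [7,8,9,10]=4
  size 5 → [0,1,3,5,8]=1  [1,3,5,8,10]=5  [3,5,8,9,10]=10  [4,6,7,9,10]=1  [5,7,8,9,10]=10  [6,7,8,9,10]=5
  size 6 → [0,1,3,5,8,10]=6  [1,3,5,8,9,10]=15  [2,4,6,7,9,10]=1  [3,5,7,8,9,10]=20  [4,6,7,8,9,10]=6  [5,6,7,8,9,10]=15
  size 7 → [0,1,3,5,8,9,10]=21  [1,3,5,7,8,9,10]=35  [2,4,6,7,8,9,10]=7  [3,5,6,7,8,9,10]=35  [4,5,6,7,8,9,10]=21
  size 8 → [0,1,3,5,7,8,9,10]=56  [1,3,5,6,7,8,9,10]=70  [2,4,5,6,7,8,9,10]=28  [3,4,5,6,7,8,9,10]=56
  size 9 → [0,1,3,5,6,7,8,9,10]=126  [1,3,4,5,6,7,8,9,10]=126  [2,3,4,5,6,7,8,9,10]=84
  first=0(x) contributes 210
  first=2(z) contributes 252
|[w]| = 462

462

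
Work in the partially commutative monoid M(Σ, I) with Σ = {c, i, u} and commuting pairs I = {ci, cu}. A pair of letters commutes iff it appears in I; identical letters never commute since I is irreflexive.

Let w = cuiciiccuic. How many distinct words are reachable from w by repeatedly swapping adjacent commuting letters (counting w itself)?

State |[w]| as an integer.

462

piece 0:c — minimal
piece 1:u — minimal
piece 2:i rests on {1:u}
piece 3:c rests on {0:c}
piece 4:i rests on {2:i}
piece 5:i rests on {4:i}
piece 6:c rests on {3:c}
piece 7:c rests on {6:c}
piece 8:u rests on {5:i}
piece 9:i rests on {8:u}
piece 10:c rests on {7:c}
minimal pieces: {0:c, 1:u}
ways to finish when only these pieces remain (= sum over removing one remaining piece with nothing left below it):
  1 left: {9}→1  {10}→1
  2 left: {7,10}→1  {8,9}→1  {9,10}→2
  3 left: {5,8,9}→1  {6,7,10}→1  {7,9,10}→3  {8,9,10}→3
  4 left: {3,6,7,10}→1  {4,5,8,9}→1  {5,8,9,10}→4  {6,7,9,10}→4  {7,8,9,10}→6
  5 left: {0,3,6,7,10}→1  {2,4,5,8,9}→1  {3,6,7,9,10}→5  {4,5,8,9,10}→5  {5,7,8,9,10}→10  {6,7,8,9,10}→10
  6 left: {0,3,6,7,9,10}→6  {1,2,4,5,8,9}→1  {2,4,5,8,9,10}→6  {3,6,7,8,9,10}→15  {4,5,7,8,9,10}→15  {5,6,7,8,9,10}→20
  7 left: {0,3,6,7,8,9,10}→21  {1,2,4,5,8,9,10}→7  {2,4,5,7,8,9,10}→21  {3,5,6,7,8,9,10}→35  {4,5,6,7,8,9,10}→35
  8 left: {0,3,5,6,7,8,9,10}→56  {1,2,4,5,7,8,9,10}→28  {2,4,5,6,7,8,9,10}→56  {3,4,5,6,7,8,9,10}→70
  9 left: {0,3,4,5,6,7,8,9,10}→126  {1,2,4,5,6,7,8,9,10}→84  {2,3,4,5,6,7,8,9,10}→126
  placing 0:c first → 210 extensions
  placing 1:u first → 252 extensions
total linear extensions = 462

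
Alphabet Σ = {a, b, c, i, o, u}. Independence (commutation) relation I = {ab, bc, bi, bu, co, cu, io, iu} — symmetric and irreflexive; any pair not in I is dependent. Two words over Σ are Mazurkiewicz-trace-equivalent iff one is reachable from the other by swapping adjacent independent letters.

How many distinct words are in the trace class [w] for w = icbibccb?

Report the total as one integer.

56

piece 0:i — minimal
piece 1:c rests on {0:i}
piece 2:b — minimal
piece 3:i rests on {1:c}
piece 4:b rests on {2:b}
piece 5:c rests on {3:i}
piece 6:c rests on {5:c}
piece 7:b rests on {4:b}
minimal pieces: {0:i, 2:b}
ways to finish when only these pieces remain (= sum over removing one remaining piece with nothing left below it):
  1 left: {6}→1  {7}→1
  2 left: {4,7}→1  {5,6}→1  {6,7}→2
  3 left: {2,4,7}→1  {3,5,6}→1  {4,6,7}→3  {5,6,7}→3
  4 left: {1,3,5,6}→1  {2,4,6,7}→4  {3,5,6,7}→4  {4,5,6,7}→6
  5 left: {0,1,3,5,6}→1  {1,3,5,6,7}→5  {2,4,5,6,7}→10  {3,4,5,6,7}→10
  6 left: {0,1,3,5,6,7}→6  {1,3,4,5,6,7}→15  {2,3,4,5,6,7}→20
  placing 0:i first → 35 extensions
  placing 2:b first → 21 extensions
total linear extensions = 56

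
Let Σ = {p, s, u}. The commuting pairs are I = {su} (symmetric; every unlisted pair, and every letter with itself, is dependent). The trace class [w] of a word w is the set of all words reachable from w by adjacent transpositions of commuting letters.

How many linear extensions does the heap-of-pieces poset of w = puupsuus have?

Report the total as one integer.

#0=p has no predecessor
#1=u depends on [0:p]
#2=u depends on [1:u]
#3=p depends on [2:u]
#4=s depends on [3:p]
#5=u depends on [3:p]
#6=u depends on [5:u]
#7=s depends on [4:s]
sources: [0:p]
N(rest) = Σ N(rest − s) over sources s of rest; N(one piece) = 1:
  size 1 → [6]=1  [7]=1
  size 2 → [4,7]=1  [5,6]=1  [6,7]=2
  size 3 → [4,6,7]=3  [5,6,7]=3
  size 4 → [4,5,6,7]=6
  size 5 → [3,4,5,6,7]=6
  size 6 → [2,3,4,5,6,7]=6
  first=0(p) contributes 6

6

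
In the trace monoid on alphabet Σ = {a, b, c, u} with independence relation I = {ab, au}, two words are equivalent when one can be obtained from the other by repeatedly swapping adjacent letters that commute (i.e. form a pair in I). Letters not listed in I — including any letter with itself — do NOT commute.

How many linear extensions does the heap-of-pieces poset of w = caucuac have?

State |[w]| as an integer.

4

#0=c has no predecessor
#1=a depends on [0:c]
#2=u depends on [0:c]
#3=c depends on [1:a, 2:u]
#4=u depends on [3:c]
#5=a depends on [3:c]
#6=c depends on [4:u, 5:a]
sources: [0:c]
N(rest) = Σ N(rest − s) over sources s of rest; N(one piece) = 1:
  size 1 → [6]=1
  size 2 → [4,6]=1  [5,6]=1
  size 3 → [4,5,6]=2
  size 4 → [3,4,5,6]=2
  size 5 → [1,3,4,5,6]=2  [2,3,4,5,6]=2
  first=0(c) contributes 4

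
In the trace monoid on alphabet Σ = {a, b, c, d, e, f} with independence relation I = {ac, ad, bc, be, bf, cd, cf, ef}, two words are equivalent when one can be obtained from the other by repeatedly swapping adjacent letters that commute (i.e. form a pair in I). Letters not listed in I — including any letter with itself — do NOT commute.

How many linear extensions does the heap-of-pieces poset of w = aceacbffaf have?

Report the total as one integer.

#0=a has no predecessor
#1=c has no predecessor
#2=e depends on [0:a, 1:c]
#3=a depends on [2:e]
#4=c depends on [2:e]
#5=b depends on [3:a]
#6=f depends on [3:a]
#7=f depends on [6:f]
#8=a depends on [5:b, 7:f]
#9=f depends on [8:a]
sources: [0:a, 1:c]
N(rest) = Σ N(rest − s) over sources s of rest; N(one piece) = 1:
  size 1 → [4]=1  [9]=1
  size 2 → [4,9]=2  [8,9]=1
  size 3 → [4,8,9]=3  [5,8,9]=1  [7,8,9]=1
  size 4 → [4,5,8,9]=4  [4,7,8,9]=4  [5,7,8,9]=2  [6,7,8,9]=1
  size 5 → [4,5,7,8,9]=10  [4,6,7,8,9]=5  [5,6,7,8,9]=3
  size 6 → [3,5,6,7,8,9]=3  [4,5,6,7,8,9]=18
  size 7 → [3,4,5,6,7,8,9]=21
  size 8 → [2,3,4,5,6,7,8,9]=21
  first=0(a) contributes 21
  first=1(c) contributes 21
|[w]| = 42

42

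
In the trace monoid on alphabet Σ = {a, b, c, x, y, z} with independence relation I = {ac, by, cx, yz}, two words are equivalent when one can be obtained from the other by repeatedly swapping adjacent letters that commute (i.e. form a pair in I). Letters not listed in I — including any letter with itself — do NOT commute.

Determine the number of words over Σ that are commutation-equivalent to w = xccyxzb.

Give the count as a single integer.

piece 0:x — minimal
piece 1:c — minimal
piece 2:c rests on {1:c}
piece 3:y rests on {0:x, 2:c}
piece 4:x rests on {3:y}
piece 5:z rests on {4:x}
piece 6:b rests on {5:z}
minimal pieces: {0:x, 1:c}
ways to finish when only these pieces remain (= sum over removing one remaining piece with nothing left below it):
  1 left: {6}→1
  2 left: {5,6}→1
  3 left: {4,5,6}→1
  4 left: {3,4,5,6}→1
  5 left: {0,3,4,5,6}→1  {2,3,4,5,6}→1
  placing 0:x first → 1 extensions
  placing 1:c first → 2 extensions
total linear extensions = 3

3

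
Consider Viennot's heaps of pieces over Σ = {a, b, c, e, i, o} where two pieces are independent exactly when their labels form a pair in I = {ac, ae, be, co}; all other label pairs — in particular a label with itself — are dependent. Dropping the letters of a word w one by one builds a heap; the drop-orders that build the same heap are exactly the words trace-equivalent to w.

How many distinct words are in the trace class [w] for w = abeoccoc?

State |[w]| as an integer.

30

#0=a has no predecessor
#1=b depends on [0:a]
#2=e has no predecessor
#3=o depends on [1:b, 2:e]
#4=c depends on [1:b, 2:e]
#5=c depends on [4:c]
#6=o depends on [3:o]
#7=c depends on [5:c]
sources: [0:a, 2:e]
N(rest) = Σ N(rest − s) over sources s of rest; N(one piece) = 1:
  size 1 → [6]=1  [7]=1
  size 2 → [3,6]=1  [5,7]=1  [6,7]=2
  size 3 → [3,6,7]=3  [4,5,7]=1  [5,6,7]=3
  size 4 → [3,5,6,7]=6  [4,5,6,7]=4
  size 5 → [3,4,5,6,7]=10
  size 6 → [1,3,4,5,6,7]=10  [2,3,4,5,6,7]=10
  first=0(a) contributes 20
  first=2(e) contributes 10
|[w]| = 30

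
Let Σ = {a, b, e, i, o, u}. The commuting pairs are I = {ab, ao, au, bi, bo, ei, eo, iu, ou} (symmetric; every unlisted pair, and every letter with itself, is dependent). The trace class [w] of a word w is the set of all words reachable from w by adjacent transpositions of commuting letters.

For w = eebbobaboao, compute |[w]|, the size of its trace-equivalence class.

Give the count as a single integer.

2475

0(e) covers ∅
1(e) covers 0:e
2(b) covers 1:e
3(b) covers 2:b
4(o) covers ∅
5(b) covers 3:b
6(a) covers 1:e
7(b) covers 5:b
8(o) covers 4:o
9(a) covers 6:a
10(o) covers 8:o
floor of heap: 0:e, 4:o
completions by unplaced set U, small U first (add the entries for U minus each lowest piece of U):
  |U|=1: {7}:1  {9}:1  {10}:1
  |U|=2: {5,7}:1  {6,9}:1  {7,9}:2  {7,10}:2  {8,10}:1  {9,10}:2
  |U|=3: {3,5,7}:1  {4,8,10}:1  {5,7,9}:3  {5,7,10}:3  {6,7,9}:3  {6,9,10}:3  {7,8,10}:3  {7,9,10}:6  {8,9,10}:3
  |U|=4: {2,3,5,7}:1  {3,5,7,9}:4  {3,5,7,10}:4  {4,7,8,10}:4  {4,8,9,10}:4  {5,6,7,9}:6  {5,7,8,10}:6  {5,7,9,10}:12  {6,7,9,10}:12  {6,8,9,10}:6  {7,8,9,10}:12
  |U|=5: {2,3,5,7,9}:5  {2,3,5,7,10}:5  {3,5,6,7,9}:10  {3,5,7,8,10}:10  {3,5,7,9,10}:20  {4,5,7,8,10}:10  {4,6,8,9,10}:10  {4,7,8,9,10}:20  {5,6,7,9,10}:30  {5,7,8,9,10}:30  {6,7,8,9,10}:30
  |U|=6: {2,3,5,6,7,9}:15  {2,3,5,7,8,10}:15  {2,3,5,7,9,10}:30  {3,4,5,7,8,10}:20  {3,5,6,7,9,10}:60  {3,5,7,8,9,10}:60  {4,5,7,8,9,10}:60  {4,6,7,8,9,10}:60  {5,6,7,8,9,10}:90
  |U|=7: {1,2,3,5,6,7,9}:15  {2,3,4,5,7,8,10}:35  {2,3,5,6,7,9,10}:105  {2,3,5,7,8,9,10}:105  {3,4,5,7,8,9,10}:140  {3,5,6,7,8,9,10}:210  {4,5,6,7,8,9,10}:210
  |U|=8: {0,1,2,3,5,6,7,9}:15  {1,2,3,5,6,7,9,10}:120  {2,3,4,5,7,8,9,10}:280  {2,3,5,6,7,8,9,10}:420  {3,4,5,6,7,8,9,10}:560
  |U|=9: {0,1,2,3,5,6,7,9,10}:135  {1,2,3,5,6,7,8,9,10}:540  {2,3,4,5,6,7,8,9,10}:1260
  start at 0(e): 1800
  start at 4(o): 675
sum over floor = 2475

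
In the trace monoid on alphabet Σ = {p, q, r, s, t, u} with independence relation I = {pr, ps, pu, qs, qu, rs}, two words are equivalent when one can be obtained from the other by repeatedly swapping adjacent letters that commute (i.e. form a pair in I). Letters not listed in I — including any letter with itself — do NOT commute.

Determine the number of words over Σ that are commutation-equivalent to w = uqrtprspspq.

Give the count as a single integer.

drop 0:u onto floor
drop 1:q onto floor
drop 2:r onto {0:u, 1:q}
drop 3:t onto {2:r}
drop 4:p onto {3:t}
drop 5:r onto {3:t}
drop 6:s onto {3:t}
drop 7:p onto {4:p}
drop 8:s onto {6:s}
drop 9:p onto {7:p}
drop 10:q onto {5:r, 9:p}
ground layer = {0:u, 1:q}
drop-orders for the pieces not yet dropped (sum over which currently-grounded one goes next):
  1 to go: {8} 1  {10} 1
  2 to go: {5,10} 1  {6,8} 1  {8,10} 2  {9,10} 1
  3 to go: {5,8,10} 3  {5,9,10} 2  {6,8,10} 3  {7,9,10} 1  {8,9,10} 3
  4 to go: {4,7,9,10} 1  {5,6,8,10} 6  {5,7,9,10} 3  {5,8,9,10} 8  {6,8,9,10} 6  {7,8,9,10} 4
  5 to go: {4,5,7,9,10} 4  {4,7,8,9,10} 5  {5,6,8,9,10} 20  {5,7,8,9,10} 15  {6,7,8,9,10} 10
  6 to go: {4,5,7,8,9,10} 24  {4,6,7,8,9,10} 15  {5,6,7,8,9,10} 45
  7 to go: {4,5,6,7,8,9,10} 84
  8 to go: {3,4,5,6,7,8,9,10} 84
  9 to go: {2,3,4,5,6,7,8,9,10} 84
  if 0:u drops first: 84 orders
  if 1:q drops first: 84 orders
heap linearizations: 168

168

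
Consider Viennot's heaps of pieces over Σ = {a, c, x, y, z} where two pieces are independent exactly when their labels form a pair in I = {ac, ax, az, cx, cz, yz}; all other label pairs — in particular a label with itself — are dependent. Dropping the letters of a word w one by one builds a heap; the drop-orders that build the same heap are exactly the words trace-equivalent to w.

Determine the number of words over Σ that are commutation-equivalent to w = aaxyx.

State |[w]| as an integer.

3

piece 0:a — minimal
piece 1:a rests on {0:a}
piece 2:x — minimal
piece 3:y rests on {1:a, 2:x}
piece 4:x rests on {3:y}
minimal pieces: {0:a, 2:x}
ways to finish when only these pieces remain (= sum over removing one remaining piece with nothing left below it):
  1 left: {4}→1
  2 left: {3,4}→1
  3 left: {1,3,4}→1  {2,3,4}→1
  placing 0:a first → 2 extensions
  placing 2:x first → 1 extensions
total linear extensions = 3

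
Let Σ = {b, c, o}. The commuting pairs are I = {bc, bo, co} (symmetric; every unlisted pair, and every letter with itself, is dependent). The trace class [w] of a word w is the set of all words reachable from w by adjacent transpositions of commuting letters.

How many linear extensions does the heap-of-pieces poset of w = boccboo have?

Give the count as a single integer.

210

#0=b has no predecessor
#1=o has no predecessor
#2=c has no predecessor
#3=c depends on [2:c]
#4=b depends on [0:b]
#5=o depends on [1:o]
#6=o depends on [5:o]
sources: [0:b, 1:o, 2:c]
N(rest) = Σ N(rest − s) over sources s of rest; N(one piece) = 1:
  size 1 → [3]=1  [4]=1  [6]=1
  size 2 → [0,4]=1  [2,3]=1  [3,4]=2  [3,6]=2  [4,6]=2  [5,6]=1
  size 3 → [0,3,4]=3  [0,4,6]=3  [1,5,6]=1  [2,3,4]=3  [2,3,6]=3  [3,4,6]=6  [3,5,6]=3  [4,5,6]=3
  size 4 → [0,2,3,4]=6  [0,3,4,6]=12  [0,4,5,6]=6  [1,3,5,6]=4  [1,4,5,6]=4  [2,3,4,6]=12  [2,3,5,6]=6  [3,4,5,6]=12
  size 5 → [0,1,4,5,6]=10  [0,2,3,4,6]=30  [0,3,4,5,6]=30  [1,2,3,5,6]=10  [1,3,4,5,6]=20  [2,3,4,5,6]=30
  first=0(b) contributes 60
  first=1(o) contributes 90
  first=2(c) contributes 60
|[w]| = 210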